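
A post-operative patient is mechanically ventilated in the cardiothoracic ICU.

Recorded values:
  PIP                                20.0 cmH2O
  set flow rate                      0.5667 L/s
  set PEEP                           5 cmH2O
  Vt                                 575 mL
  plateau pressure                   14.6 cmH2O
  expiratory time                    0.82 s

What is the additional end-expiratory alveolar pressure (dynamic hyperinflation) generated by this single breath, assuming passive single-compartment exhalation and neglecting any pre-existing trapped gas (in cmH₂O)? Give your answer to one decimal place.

R = (PIP − Pplat)/V̇ = (20.0 − 14.6) / 0.5667 = 5.4/0.5667 = 9.529 cmH2O·s/L.
C = Vt/(Pplat − PEEP) = 575.0 / (14.6 − 5) = 575.0/9.6 = 59.896 mL/cmH2O.
τ = R × C = 9.529 × 0.0599 L/cmH2O = 0.5708 s.
Fraction remaining = e^(−Te/τ) = e^(−0.82/0.5708) = 0.2377; trapped volume = 575.0 × 0.2377 = 136.68 mL.
Additional alveolar pressure from trapping ≈ V_trapped / C = 136.68 / 59.896 = 2.282 cmH2O.

2.3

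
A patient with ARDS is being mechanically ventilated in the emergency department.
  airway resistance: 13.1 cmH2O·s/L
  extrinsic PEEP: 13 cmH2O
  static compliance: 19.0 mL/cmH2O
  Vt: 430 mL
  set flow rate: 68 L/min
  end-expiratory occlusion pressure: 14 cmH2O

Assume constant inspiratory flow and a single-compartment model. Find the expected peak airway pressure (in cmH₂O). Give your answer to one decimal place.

51.5

Flow: 68 L/min ÷ 60 = 1.1333 L/s.
Total PEEP = 14 cmH2O (set 13 + intrinsic 1); this is the baseline alveolar pressure.
Equation of motion (constant flow): PIP = Vt/C + R·V̇ + PEEP.
PIP = 430/19.0 + 13.1×1.1333 + 14 = 22.632 + 14.846 + 14 = 51.478 cmH2O.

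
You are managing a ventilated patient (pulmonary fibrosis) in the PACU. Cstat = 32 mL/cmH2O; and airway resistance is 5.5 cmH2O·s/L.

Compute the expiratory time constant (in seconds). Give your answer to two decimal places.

τ = R × C = 5.5 × 32 mL/cmH2O = 5.5 × 0.032 L/cmH2O = 0.176 s.

0.18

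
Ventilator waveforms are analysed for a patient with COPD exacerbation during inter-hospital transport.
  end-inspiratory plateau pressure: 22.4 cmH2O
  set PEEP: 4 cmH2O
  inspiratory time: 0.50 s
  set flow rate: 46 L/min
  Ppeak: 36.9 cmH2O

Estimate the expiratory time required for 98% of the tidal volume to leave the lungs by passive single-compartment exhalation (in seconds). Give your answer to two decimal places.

Flow: 46 L/min ÷ 60 = 0.7667 L/s.
Vt = flow × Ti = 0.7667 L/s × 0.50 s × 1000 mL/L = 383.35 mL.
R = (PIP − Pplat)/V̇ = (36.9 − 22.4) / 0.7667 = 14.5/0.7667 = 18.912 cmH2O·s/L.
C = Vt/(Pplat − PEEP) = 383.35 / (22.4 − 4) = 383.35/18.4 = 20.834 mL/cmH2O.
τ = R × C = 18.912 × 0.02083 L/cmH2O = 0.3939 s.
t = −τ·ln(1 − 0.98) = −0.3939·ln(0.02) = 1.541 s.

1.54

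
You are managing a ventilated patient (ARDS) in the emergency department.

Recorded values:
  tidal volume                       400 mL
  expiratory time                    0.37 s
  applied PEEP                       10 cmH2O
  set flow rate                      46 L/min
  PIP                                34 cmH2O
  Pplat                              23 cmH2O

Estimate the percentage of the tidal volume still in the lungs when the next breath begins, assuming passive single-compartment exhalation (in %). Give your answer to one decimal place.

Flow: 46 L/min ÷ 60 = 0.7667 L/s.
R = (PIP − Pplat)/V̇ = (34 − 23) / 0.7667 = 11.0/0.7667 = 14.347 cmH2O·s/L.
C = Vt/(Pplat − PEEP) = 400.0 / (23 − 10) = 400.0/13.0 = 30.769 mL/cmH2O.
τ = R × C = 14.347 × 0.03077 L/cmH2O = 0.4415 s.
Fraction remaining at end-expiration = e^(−Te/τ) = e^(−0.37/0.4415) = 0.4326 → 43.26%.

43.3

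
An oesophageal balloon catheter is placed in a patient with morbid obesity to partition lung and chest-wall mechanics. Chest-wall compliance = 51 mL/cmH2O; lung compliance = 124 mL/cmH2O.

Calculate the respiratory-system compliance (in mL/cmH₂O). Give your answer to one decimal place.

36.1

Lung and chest wall are elastances in series: 1/Crs = 1/CL + 1/Ccw.
1/Crs = 1/124 + 1/51 = 0.02767.
Crs = 36.14 mL/cmH2O.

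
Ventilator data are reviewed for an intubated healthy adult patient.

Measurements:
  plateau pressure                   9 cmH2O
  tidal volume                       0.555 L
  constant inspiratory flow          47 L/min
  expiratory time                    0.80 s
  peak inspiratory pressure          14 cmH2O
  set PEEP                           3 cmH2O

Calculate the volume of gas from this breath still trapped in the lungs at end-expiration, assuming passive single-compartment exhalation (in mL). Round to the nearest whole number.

Flow: 47 L/min ÷ 60 = 0.7833 L/s.
R = (PIP − Pplat)/V̇ = (14 − 9) / 0.7833 = 5.0/0.7833 = 6.383 cmH2O·s/L.
C = Vt/(Pplat − PEEP) = 555.0 / (9 − 3) = 555.0/6.0 = 92.5 mL/cmH2O.
τ = R × C = 6.383 × 0.0925 L/cmH2O = 0.5904 s.
Fraction remaining = e^(−Te/τ) = e^(−0.80/0.5904) = 0.2579.
Trapped volume = 555.0 × 0.2579 = 143.13 mL.

143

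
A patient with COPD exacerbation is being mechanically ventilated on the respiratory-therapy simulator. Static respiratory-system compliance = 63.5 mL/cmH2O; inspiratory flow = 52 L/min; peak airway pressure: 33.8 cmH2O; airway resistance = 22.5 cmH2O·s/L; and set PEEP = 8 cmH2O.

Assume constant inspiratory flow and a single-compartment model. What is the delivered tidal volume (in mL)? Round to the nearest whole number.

400

Flow: 52 L/min ÷ 60 = 0.8667 L/s.
Equation of motion (constant flow): PIP = Vt/C + R·V̇ + PEEP.
Vt/C = PIP − R·V̇ − PEEP = 33.8 − 19.501 − 8 = 6.299 cmH2O.
Vt = C × 6.299 = 63.5 × 6.299 = 399.99 mL.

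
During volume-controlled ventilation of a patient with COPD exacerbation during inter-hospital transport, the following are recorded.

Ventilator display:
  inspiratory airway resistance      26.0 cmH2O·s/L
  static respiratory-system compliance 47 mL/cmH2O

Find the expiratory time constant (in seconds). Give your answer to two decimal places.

τ = R × C = 26.0 × 47 mL/cmH2O = 26.0 × 0.047 L/cmH2O = 1.222 s.

1.22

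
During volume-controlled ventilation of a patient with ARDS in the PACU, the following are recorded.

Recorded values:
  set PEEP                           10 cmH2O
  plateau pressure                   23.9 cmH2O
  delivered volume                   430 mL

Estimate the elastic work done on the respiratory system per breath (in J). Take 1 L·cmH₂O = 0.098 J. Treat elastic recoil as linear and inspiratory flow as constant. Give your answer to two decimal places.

Elastic work ≈ ½ × (Pplat − PEEP) × Vt = 0.5 × (23.9 − 10) × 0.430 L = 0.5 × 13.9 × 0.430 = 2.989 L·cmH2O.
× 0.098 J/(L·cmH2O) → 0.2929 J.

0.29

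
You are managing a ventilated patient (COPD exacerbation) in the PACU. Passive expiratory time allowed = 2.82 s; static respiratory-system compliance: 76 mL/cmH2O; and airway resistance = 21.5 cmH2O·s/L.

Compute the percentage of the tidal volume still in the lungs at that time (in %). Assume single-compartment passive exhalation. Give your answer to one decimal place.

17.8

τ = R × C = 21.5 × 76 mL/cmH2O = 21.5 × 0.076 L/cmH2O = 1.634 s.
Passive exhalation: V(t)/V₀ = e^(−t/τ) = e^(−2.82/1.634) = 0.178.
Fraction remaining = 0.178 → 17.8%.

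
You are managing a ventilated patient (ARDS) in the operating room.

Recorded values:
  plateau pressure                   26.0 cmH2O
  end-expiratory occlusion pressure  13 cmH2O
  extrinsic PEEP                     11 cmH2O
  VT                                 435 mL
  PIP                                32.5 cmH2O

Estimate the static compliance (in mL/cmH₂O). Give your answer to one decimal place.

33.5

End-expiratory occlusion gives total PEEP = 13 cmH2O (intrinsic PEEP = 13 − 11 = 2). Use total PEEP for the elastic gradient.
Cstat = Vt / (Pplat − PEEPtotal) = 435 / (26.0 − 13) = 435 / 13.0 = 33.462 mL/cmH2O.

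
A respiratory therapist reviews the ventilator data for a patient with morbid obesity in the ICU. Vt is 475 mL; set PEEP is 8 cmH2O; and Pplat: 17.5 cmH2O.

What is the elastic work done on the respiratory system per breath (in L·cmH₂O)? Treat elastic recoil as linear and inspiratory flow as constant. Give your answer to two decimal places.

2.26

Elastic work ≈ ½ × (Pplat − PEEP) × Vt = 0.5 × (17.5 − 8) × 0.475 L = 0.5 × 9.5 × 0.475 = 2.256 L·cmH2O.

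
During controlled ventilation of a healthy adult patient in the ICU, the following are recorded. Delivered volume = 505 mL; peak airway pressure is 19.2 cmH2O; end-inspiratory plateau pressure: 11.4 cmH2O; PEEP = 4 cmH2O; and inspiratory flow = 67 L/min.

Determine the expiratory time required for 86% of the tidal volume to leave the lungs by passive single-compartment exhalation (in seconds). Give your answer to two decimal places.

Flow: 67 L/min ÷ 60 = 1.1167 L/s.
R = (PIP − Pplat)/V̇ = (19.2 − 11.4) / 1.1167 = 7.8/1.1167 = 6.985 cmH2O·s/L.
C = Vt/(Pplat − PEEP) = 505.0 / (11.4 − 4) = 505.0/7.4 = 68.243 mL/cmH2O.
τ = R × C = 6.985 × 0.06824 L/cmH2O = 0.4767 s.
t = −τ·ln(1 − 0.86) = −0.4767·ln(0.14) = 0.9372 s.

0.94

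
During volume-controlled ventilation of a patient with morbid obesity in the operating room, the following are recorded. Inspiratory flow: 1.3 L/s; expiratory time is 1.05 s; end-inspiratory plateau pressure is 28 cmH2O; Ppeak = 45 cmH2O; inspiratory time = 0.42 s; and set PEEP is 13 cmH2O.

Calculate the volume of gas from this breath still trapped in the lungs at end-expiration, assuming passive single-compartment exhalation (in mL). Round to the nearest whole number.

Vt = flow × Ti = 1.3 L/s × 0.42 s × 1000 mL/L = 546.0 mL.
R = (PIP − Pplat)/V̇ = (45 − 28) / 1.3 = 17.0/1.3 = 13.077 cmH2O·s/L.
C = Vt/(Pplat − PEEP) = 546.0 / (28 − 13) = 546.0/15.0 = 36.4 mL/cmH2O.
τ = R × C = 13.077 × 0.0364 L/cmH2O = 0.476 s.
Fraction remaining = e^(−Te/τ) = e^(−1.05/0.476) = 0.1102.
Trapped volume = 546.0 × 0.1102 = 60.169 mL.

60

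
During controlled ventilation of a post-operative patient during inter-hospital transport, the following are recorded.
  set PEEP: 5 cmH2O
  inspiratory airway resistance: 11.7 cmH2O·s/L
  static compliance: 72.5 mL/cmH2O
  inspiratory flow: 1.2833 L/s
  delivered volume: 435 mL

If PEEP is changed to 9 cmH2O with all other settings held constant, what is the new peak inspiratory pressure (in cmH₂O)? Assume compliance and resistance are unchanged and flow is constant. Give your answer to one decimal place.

PIP = Vt/C + R·V̇ + PEEP (constant-flow equation of motion).
Only the baseline term changes: ΔPIP = ΔPEEP = 9 − 5 = 4.0 cmH2O.
Original PIP = 435/72.5 + 11.7×1.2833 + 5 = 26.015 cmH2O; new PIP = 26.015 + (4.0) = 30.015 cmH2O.

30.0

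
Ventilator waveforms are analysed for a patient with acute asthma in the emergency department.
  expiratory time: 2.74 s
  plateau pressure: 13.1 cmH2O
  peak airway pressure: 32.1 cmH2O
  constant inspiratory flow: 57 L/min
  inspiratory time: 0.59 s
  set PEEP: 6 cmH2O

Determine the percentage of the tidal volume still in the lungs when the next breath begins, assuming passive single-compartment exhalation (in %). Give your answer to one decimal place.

17.6

Flow: 57 L/min ÷ 60 = 0.95 L/s.
Vt = flow × Ti = 0.95 L/s × 0.59 s × 1000 mL/L = 560.5 mL.
R = (PIP − Pplat)/V̇ = (32.1 − 13.1) / 0.95 = 19.0/0.95 = 20.0 cmH2O·s/L.
C = Vt/(Pplat − PEEP) = 560.5 / (13.1 − 6) = 560.5/7.1 = 78.944 mL/cmH2O.
τ = R × C = 20.0 × 0.07894 L/cmH2O = 1.579 s.
Fraction remaining at end-expiration = e^(−Te/τ) = e^(−2.74/1.579) = 0.1764 → 17.64%.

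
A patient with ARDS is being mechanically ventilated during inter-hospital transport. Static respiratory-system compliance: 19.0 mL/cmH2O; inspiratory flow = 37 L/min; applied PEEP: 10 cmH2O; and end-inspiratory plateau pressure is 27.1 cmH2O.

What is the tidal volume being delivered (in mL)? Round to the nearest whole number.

325

Vt = Cstat × (Pplat − PEEP) = 19.0 × (27.1 − 10) = 19.0 × 17.1 = 324.9 mL.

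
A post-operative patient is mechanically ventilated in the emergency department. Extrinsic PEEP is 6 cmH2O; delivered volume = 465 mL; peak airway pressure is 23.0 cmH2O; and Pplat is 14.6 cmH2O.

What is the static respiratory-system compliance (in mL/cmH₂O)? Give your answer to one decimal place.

54.1

Cstat = Vt / (Pplat − PEEP) = 465 / (14.6 − 6) = 465 / 8.6 = 54.07 mL/cmH2O.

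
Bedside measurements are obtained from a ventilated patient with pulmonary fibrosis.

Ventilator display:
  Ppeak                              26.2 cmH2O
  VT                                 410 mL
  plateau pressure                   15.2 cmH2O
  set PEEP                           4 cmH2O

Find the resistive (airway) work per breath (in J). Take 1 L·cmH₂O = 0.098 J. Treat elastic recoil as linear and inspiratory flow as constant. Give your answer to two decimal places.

With constant inspiratory flow the resistive pressure is constant at PIP − Pplat = 26.2 − 15.2 = 11.0 cmH2O, so resistive work = 11.0 × 0.410 = 4.51 L·cmH2O.
× 0.098 J/(L·cmH2O) → 0.442 J.

0.44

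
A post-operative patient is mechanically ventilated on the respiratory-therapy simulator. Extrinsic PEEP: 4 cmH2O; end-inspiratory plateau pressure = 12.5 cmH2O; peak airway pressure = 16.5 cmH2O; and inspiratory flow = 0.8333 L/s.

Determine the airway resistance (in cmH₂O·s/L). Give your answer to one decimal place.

Raw = (PIP − Pplat) / flow = (16.5 − 12.5) / 0.8333 = 4.0 / 0.8333 = 4.8 cmH2O·s/L.

4.8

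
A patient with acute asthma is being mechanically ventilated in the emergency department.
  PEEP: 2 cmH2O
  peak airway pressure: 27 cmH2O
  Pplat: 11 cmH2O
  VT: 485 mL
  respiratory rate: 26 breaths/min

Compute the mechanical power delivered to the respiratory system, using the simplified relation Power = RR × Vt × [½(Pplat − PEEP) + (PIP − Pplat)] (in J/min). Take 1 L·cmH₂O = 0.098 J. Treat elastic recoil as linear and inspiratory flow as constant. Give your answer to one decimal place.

Per-breath work = Vt × [½(Pplat−PEEP) + (PIP−Pplat)] = 0.485 × [0.5×9.0 + 16.0] = 0.485 × 20.5 = 9.943 L·cmH2O.
Power = 26 × 9.943 = 258.52 L·cmH2O/min.
× 0.098 J/(L·cmH2O) → 25.335 J/min.

25.3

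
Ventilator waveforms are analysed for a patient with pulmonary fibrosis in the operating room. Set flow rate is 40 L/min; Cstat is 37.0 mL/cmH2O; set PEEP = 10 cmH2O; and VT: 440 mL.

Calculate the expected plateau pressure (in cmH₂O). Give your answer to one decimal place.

21.9

Pplat = PEEP + Vt / Cstat = 10 + 440 / 37.0 = 10 + 11.892 = 21.892 cmH2O.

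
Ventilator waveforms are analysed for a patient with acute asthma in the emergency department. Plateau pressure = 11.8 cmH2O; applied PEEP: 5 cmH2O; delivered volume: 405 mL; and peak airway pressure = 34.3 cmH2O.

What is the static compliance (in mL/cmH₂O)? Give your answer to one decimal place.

Cstat = Vt / (Pplat − PEEP) = 405 / (11.8 − 5) = 405 / 6.8 = 59.559 mL/cmH2O.

59.6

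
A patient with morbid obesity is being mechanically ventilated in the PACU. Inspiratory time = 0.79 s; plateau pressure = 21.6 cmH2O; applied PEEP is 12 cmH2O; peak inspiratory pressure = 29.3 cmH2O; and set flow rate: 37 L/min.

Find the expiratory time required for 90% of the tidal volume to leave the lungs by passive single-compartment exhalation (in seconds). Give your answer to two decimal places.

1.46

Flow: 37 L/min ÷ 60 = 0.6167 L/s.
Vt = flow × Ti = 0.6167 L/s × 0.79 s × 1000 mL/L = 487.19 mL.
R = (PIP − Pplat)/V̇ = (29.3 − 21.6) / 0.6167 = 7.7/0.6167 = 12.486 cmH2O·s/L.
C = Vt/(Pplat − PEEP) = 487.19 / (21.6 − 12) = 487.19/9.6 = 50.749 mL/cmH2O.
τ = R × C = 12.486 × 0.05075 L/cmH2O = 0.6337 s.
t = −τ·ln(1 − 0.90) = −0.6337·ln(0.1) = 1.459 s.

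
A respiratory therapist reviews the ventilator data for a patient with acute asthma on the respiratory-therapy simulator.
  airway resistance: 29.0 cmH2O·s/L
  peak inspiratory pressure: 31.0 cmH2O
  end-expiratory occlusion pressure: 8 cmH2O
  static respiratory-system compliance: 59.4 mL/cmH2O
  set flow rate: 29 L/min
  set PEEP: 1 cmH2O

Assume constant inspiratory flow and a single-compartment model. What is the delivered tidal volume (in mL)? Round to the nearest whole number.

534

Flow: 29 L/min ÷ 60 = 0.4833 L/s.
Total PEEP = 8 cmH2O (set 1 + intrinsic 7); this is the baseline alveolar pressure.
Equation of motion (constant flow): PIP = Vt/C + R·V̇ + PEEP.
Vt/C = PIP − R·V̇ − PEEP = 31.0 − 14.016 − 8 = 8.984 cmH2O.
Vt = C × 8.984 = 59.4 × 8.984 = 533.65 mL.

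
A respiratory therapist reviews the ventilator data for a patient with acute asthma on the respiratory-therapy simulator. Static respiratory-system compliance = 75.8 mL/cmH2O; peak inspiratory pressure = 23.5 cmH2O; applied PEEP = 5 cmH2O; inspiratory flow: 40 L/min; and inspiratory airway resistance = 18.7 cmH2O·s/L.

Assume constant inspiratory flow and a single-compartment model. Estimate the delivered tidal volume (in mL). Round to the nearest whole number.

457

Flow: 40 L/min ÷ 60 = 0.6667 L/s.
Equation of motion (constant flow): PIP = Vt/C + R·V̇ + PEEP.
Vt/C = PIP − R·V̇ − PEEP = 23.5 − 12.467 − 5 = 6.033 cmH2O.
Vt = C × 6.033 = 75.8 × 6.033 = 457.3 mL.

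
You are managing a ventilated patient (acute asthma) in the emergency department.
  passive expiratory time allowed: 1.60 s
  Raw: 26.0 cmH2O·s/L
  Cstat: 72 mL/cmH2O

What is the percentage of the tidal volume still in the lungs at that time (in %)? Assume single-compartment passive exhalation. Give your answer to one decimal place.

42.5

τ = R × C = 26.0 × 72 mL/cmH2O = 26.0 × 0.072 L/cmH2O = 1.872 s.
Passive exhalation: V(t)/V₀ = e^(−t/τ) = e^(−1.60/1.872) = 0.4254.
Fraction remaining = 0.4254 → 42.54%.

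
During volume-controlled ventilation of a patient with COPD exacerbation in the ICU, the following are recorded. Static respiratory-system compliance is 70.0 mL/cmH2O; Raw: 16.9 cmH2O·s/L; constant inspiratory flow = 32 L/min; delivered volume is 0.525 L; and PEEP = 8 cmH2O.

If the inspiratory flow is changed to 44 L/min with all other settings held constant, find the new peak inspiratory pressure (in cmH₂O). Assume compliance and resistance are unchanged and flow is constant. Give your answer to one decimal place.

27.9

Flow: 32 L/min ÷ 60 = 0.5333 L/s.
New flow: 44 L/min ÷ 60 = 0.7333 L/s.
PIP = Vt/C + R·V̇ + PEEP (constant-flow equation of motion).
Only the resistive term changes: ΔPIP = R × ΔV̇ = 16.9 × (0.7333 − 0.5333) = 16.9 × 0.2 = 3.38 cmH2O.
Original PIP = 525/70.0 + 16.9×0.5333 + 8 = 24.513 cmH2O; new PIP = 24.513 + (3.38) = 27.893 cmH2O.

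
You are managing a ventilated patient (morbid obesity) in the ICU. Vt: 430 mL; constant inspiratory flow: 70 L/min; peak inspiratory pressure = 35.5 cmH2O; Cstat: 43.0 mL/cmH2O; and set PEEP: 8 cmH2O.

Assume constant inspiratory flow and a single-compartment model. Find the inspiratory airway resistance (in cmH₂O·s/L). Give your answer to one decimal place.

15.0

Flow: 70 L/min ÷ 60 = 1.1667 L/s.
Equation of motion (constant flow): PIP = Vt/C + R·V̇ + PEEP.
R·V̇ = PIP − Vt/C − PEEP = 35.5 − 430/43.0 − 8 = 35.5 − 10.0 − 8 = 17.5 cmH2O.
R = 17.5 / 1.1667 = 15.0 cmH2O·s/L.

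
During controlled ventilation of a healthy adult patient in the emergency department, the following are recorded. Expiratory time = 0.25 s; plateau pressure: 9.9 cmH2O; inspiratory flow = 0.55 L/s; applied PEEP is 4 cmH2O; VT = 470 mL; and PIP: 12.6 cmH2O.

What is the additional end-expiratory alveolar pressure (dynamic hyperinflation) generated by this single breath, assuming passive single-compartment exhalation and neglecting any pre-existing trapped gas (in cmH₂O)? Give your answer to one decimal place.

3.1

R = (PIP − Pplat)/V̇ = (12.6 − 9.9) / 0.55 = 2.7/0.55 = 4.909 cmH2O·s/L.
C = Vt/(Pplat − PEEP) = 470.0 / (9.9 − 4) = 470.0/5.9 = 79.661 mL/cmH2O.
τ = R × C = 4.909 × 0.07966 L/cmH2O = 0.3911 s.
Fraction remaining = e^(−Te/τ) = e^(−0.25/0.3911) = 0.5277; trapped volume = 470.0 × 0.5277 = 248.02 mL.
Additional alveolar pressure from trapping ≈ V_trapped / C = 248.02 / 79.661 = 3.113 cmH2O.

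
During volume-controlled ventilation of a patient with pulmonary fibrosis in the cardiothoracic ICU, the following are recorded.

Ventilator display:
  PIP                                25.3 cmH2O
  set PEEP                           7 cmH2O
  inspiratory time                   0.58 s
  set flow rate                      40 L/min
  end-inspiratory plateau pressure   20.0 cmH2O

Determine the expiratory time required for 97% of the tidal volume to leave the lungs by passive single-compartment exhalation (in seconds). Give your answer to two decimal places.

Flow: 40 L/min ÷ 60 = 0.6667 L/s.
Vt = flow × Ti = 0.6667 L/s × 0.58 s × 1000 mL/L = 386.69 mL.
R = (PIP − Pplat)/V̇ = (25.3 − 20.0) / 0.6667 = 5.3/0.6667 = 7.95 cmH2O·s/L.
C = Vt/(Pplat − PEEP) = 386.69 / (20.0 − 7) = 386.69/13.0 = 29.745 mL/cmH2O.
τ = R × C = 7.95 × 0.02975 L/cmH2O = 0.2365 s.
t = −τ·ln(1 − 0.97) = −0.2365·ln(0.03) = 0.8293 s.

0.83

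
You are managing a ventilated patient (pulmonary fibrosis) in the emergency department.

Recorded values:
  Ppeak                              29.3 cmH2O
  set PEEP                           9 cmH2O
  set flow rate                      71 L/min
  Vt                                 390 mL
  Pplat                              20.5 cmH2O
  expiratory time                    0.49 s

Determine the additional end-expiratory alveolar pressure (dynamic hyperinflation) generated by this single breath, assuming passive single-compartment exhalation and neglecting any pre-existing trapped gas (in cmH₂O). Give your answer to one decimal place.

Flow: 71 L/min ÷ 60 = 1.1833 L/s.
R = (PIP − Pplat)/V̇ = (29.3 − 20.5) / 1.1833 = 8.8/1.1833 = 7.437 cmH2O·s/L.
C = Vt/(Pplat − PEEP) = 390.0 / (20.5 − 9) = 390.0/11.5 = 33.913 mL/cmH2O.
τ = R × C = 7.437 × 0.03391 L/cmH2O = 0.2522 s.
Fraction remaining = e^(−Te/τ) = e^(−0.49/0.2522) = 0.1433; trapped volume = 390.0 × 0.1433 = 55.887 mL.
Additional alveolar pressure from trapping ≈ V_trapped / C = 55.887 / 33.913 = 1.648 cmH2O.

1.6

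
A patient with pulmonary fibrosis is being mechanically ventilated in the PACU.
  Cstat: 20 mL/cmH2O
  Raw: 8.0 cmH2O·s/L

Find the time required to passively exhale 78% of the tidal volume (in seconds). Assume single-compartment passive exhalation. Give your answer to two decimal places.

τ = R × C = 8.0 × 20 mL/cmH2O = 8.0 × 0.020 L/cmH2O = 0.16 s.
Exhaled fraction f = 1 − e^(−t/τ) → t = −τ·ln(1 − f) = −0.16·ln(0.22) = 0.2423 s.

0.24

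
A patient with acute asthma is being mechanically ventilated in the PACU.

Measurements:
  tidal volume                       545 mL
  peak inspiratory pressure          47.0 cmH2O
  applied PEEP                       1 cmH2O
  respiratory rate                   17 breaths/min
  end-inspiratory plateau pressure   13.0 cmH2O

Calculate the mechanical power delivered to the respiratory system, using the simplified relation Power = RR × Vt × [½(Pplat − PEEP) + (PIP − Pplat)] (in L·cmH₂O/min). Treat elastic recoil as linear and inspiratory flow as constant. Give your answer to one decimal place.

Per-breath work = Vt × [½(Pplat−PEEP) + (PIP−Pplat)] = 0.545 × [0.5×12.0 + 34.0] = 0.545 × 40.0 = 21.8 L·cmH2O.
Power = 17 × 21.8 = 370.6 L·cmH2O/min.

370.6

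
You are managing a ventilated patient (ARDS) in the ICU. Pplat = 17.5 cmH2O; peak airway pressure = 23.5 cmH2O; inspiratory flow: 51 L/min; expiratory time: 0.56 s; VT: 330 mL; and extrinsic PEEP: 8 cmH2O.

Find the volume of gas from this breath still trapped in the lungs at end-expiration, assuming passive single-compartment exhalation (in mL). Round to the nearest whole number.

34

Flow: 51 L/min ÷ 60 = 0.85 L/s.
R = (PIP − Pplat)/V̇ = (23.5 − 17.5) / 0.85 = 6.0/0.85 = 7.059 cmH2O·s/L.
C = Vt/(Pplat − PEEP) = 330.0 / (17.5 − 8) = 330.0/9.5 = 34.737 mL/cmH2O.
τ = R × C = 7.059 × 0.03474 L/cmH2O = 0.2452 s.
Fraction remaining = e^(−Te/τ) = e^(−0.56/0.2452) = 0.1019.
Trapped volume = 330.0 × 0.1019 = 33.627 mL.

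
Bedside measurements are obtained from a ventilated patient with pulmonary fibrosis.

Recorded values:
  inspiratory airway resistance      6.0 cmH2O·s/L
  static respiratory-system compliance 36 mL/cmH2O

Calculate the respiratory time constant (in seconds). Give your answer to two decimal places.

0.22

τ = R × C = 6.0 × 36 mL/cmH2O = 6.0 × 0.036 L/cmH2O = 0.216 s.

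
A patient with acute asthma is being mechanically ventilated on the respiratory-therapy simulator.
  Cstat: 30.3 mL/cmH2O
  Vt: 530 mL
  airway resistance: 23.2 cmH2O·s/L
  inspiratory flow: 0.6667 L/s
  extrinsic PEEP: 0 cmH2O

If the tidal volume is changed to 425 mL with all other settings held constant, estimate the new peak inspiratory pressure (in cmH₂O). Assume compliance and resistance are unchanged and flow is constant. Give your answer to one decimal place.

29.5

PIP = Vt/C + R·V̇ + PEEP (constant-flow equation of motion).
Only the elastic term changes: ΔPIP = ΔVt / C = (425 − 530) / 30.3 = -3.465 cmH2O.
Original PIP = 530/30.3 + 23.2×0.6667 + 0 = 32.959 cmH2O; new PIP = 32.959 + (-3.465) = 29.494 cmH2O.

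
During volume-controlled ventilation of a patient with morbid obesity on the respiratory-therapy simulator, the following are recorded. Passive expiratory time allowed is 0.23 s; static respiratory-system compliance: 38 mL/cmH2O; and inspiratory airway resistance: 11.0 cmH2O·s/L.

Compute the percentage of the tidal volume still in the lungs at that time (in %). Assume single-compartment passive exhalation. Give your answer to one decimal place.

57.7

τ = R × C = 11.0 × 38 mL/cmH2O = 11.0 × 0.038 L/cmH2O = 0.418 s.
Passive exhalation: V(t)/V₀ = e^(−t/τ) = e^(−0.23/0.418) = 0.5768.
Fraction remaining = 0.5768 → 57.68%.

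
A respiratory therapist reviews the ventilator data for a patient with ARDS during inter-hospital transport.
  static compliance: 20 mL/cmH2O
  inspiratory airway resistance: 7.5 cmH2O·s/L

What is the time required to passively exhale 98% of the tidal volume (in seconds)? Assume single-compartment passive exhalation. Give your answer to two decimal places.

0.59

τ = R × C = 7.5 × 20 mL/cmH2O = 7.5 × 0.020 L/cmH2O = 0.15 s.
Exhaled fraction f = 1 − e^(−t/τ) → t = −τ·ln(1 − f) = −0.15·ln(0.02) = 0.5868 s.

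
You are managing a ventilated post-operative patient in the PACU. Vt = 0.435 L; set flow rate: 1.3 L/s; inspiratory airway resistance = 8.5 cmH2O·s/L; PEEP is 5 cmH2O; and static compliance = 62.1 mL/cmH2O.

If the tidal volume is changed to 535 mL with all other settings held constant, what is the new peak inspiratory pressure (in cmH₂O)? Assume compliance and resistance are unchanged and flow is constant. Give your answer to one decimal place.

PIP = Vt/C + R·V̇ + PEEP (constant-flow equation of motion).
Only the elastic term changes: ΔPIP = ΔVt / C = (535 − 435) / 62.1 = 1.61 cmH2O.
Original PIP = 435/62.1 + 8.5×1.3 + 5 = 23.055 cmH2O; new PIP = 23.055 + (1.61) = 24.665 cmH2O.

24.7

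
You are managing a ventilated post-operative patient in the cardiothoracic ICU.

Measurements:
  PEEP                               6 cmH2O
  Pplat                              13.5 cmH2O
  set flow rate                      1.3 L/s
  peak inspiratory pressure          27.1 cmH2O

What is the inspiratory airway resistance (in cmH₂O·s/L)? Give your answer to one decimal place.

Raw = (PIP − Pplat) / flow = (27.1 − 13.5) / 1.3 = 13.6 / 1.3 = 10.462 cmH2O·s/L.

10.5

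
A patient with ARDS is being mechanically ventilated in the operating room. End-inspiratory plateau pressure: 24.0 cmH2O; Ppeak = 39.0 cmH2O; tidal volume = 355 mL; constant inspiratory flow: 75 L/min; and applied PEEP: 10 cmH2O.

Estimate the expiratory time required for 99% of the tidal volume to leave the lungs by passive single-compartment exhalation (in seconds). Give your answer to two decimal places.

1.40

Flow: 75 L/min ÷ 60 = 1.25 L/s.
R = (PIP − Pplat)/V̇ = (39.0 − 24.0) / 1.25 = 15.0/1.25 = 12.0 cmH2O·s/L.
C = Vt/(Pplat − PEEP) = 355.0 / (24.0 − 10) = 355.0/14.0 = 25.357 mL/cmH2O.
τ = R × C = 12.0 × 0.02536 L/cmH2O = 0.3043 s.
t = −τ·ln(1 − 0.99) = −0.3043·ln(0.01) = 1.401 s.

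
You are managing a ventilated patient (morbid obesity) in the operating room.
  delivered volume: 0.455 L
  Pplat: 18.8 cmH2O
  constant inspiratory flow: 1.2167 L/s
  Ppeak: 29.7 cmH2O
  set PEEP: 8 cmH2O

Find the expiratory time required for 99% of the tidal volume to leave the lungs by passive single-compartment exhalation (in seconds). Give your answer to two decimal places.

R = (PIP − Pplat)/V̇ = (29.7 − 18.8) / 1.2167 = 10.9/1.2167 = 8.959 cmH2O·s/L.
C = Vt/(Pplat − PEEP) = 455.0 / (18.8 − 8) = 455.0/10.8 = 42.13 mL/cmH2O.
τ = R × C = 8.959 × 0.04213 L/cmH2O = 0.3774 s.
t = −τ·ln(1 − 0.99) = −0.3774·ln(0.01) = 1.738 s.

1.74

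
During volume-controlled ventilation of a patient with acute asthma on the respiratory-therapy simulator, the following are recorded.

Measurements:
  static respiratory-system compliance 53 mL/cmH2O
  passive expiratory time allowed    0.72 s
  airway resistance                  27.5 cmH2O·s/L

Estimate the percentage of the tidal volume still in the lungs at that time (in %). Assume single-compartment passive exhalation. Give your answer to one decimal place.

τ = R × C = 27.5 × 53 mL/cmH2O = 27.5 × 0.053 L/cmH2O = 1.458 s.
Passive exhalation: V(t)/V₀ = e^(−t/τ) = e^(−0.72/1.458) = 0.6103.
Fraction remaining = 0.6103 → 61.03%.

61.0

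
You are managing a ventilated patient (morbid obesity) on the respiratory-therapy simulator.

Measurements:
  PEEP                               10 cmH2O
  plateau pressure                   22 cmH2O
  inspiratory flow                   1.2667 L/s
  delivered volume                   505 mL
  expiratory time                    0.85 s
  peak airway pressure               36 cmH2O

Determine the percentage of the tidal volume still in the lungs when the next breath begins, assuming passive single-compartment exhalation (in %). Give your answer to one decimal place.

16.1

R = (PIP − Pplat)/V̇ = (36 − 22) / 1.2667 = 14.0/1.2667 = 11.052 cmH2O·s/L.
C = Vt/(Pplat − PEEP) = 505.0 / (22 − 10) = 505.0/12.0 = 42.083 mL/cmH2O.
τ = R × C = 11.052 × 0.04208 L/cmH2O = 0.4651 s.
Fraction remaining at end-expiration = e^(−Te/τ) = e^(−0.85/0.4651) = 0.1608 → 16.08%.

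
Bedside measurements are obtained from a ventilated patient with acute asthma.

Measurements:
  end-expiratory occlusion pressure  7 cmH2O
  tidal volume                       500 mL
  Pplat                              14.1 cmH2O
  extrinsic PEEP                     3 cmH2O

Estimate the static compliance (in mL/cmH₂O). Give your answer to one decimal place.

End-expiratory occlusion gives total PEEP = 7 cmH2O (intrinsic PEEP = 7 − 3 = 4). Use total PEEP for the elastic gradient.
Cstat = Vt / (Pplat − PEEPtotal) = 500 / (14.1 − 7) = 500 / 7.1 = 70.423 mL/cmH2O.

70.4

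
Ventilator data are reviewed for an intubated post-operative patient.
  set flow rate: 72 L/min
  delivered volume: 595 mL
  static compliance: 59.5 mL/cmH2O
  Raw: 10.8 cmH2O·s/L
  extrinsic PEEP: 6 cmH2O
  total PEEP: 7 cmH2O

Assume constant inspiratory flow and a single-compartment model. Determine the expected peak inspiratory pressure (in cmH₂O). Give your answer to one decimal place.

30.0

Flow: 72 L/min ÷ 60 = 1.2 L/s.
Total PEEP = 7 cmH2O (set 6 + intrinsic 1); this is the baseline alveolar pressure.
Equation of motion (constant flow): PIP = Vt/C + R·V̇ + PEEP.
PIP = 595/59.5 + 10.8×1.2 + 7 = 10.0 + 12.96 + 7 = 29.96 cmH2O.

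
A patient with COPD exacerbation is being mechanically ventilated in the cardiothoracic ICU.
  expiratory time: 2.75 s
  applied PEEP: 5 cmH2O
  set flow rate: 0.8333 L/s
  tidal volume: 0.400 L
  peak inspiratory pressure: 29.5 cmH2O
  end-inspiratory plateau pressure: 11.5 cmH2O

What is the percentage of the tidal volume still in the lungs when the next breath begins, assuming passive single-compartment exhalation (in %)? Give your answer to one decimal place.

12.6

R = (PIP − Pplat)/V̇ = (29.5 − 11.5) / 0.8333 = 18.0/0.8333 = 21.601 cmH2O·s/L.
C = Vt/(Pplat − PEEP) = 400.0 / (11.5 − 5) = 400.0/6.5 = 61.538 mL/cmH2O.
τ = R × C = 21.601 × 0.06154 L/cmH2O = 1.329 s.
Fraction remaining at end-expiration = e^(−Te/τ) = e^(−2.75/1.329) = 0.1263 → 12.63%.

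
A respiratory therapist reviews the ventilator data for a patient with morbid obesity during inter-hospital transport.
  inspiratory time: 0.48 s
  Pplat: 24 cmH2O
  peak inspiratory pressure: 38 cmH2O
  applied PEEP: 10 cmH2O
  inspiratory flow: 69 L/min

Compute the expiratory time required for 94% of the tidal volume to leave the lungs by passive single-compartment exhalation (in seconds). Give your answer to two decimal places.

1.35

Flow: 69 L/min ÷ 60 = 1.15 L/s.
Vt = flow × Ti = 1.15 L/s × 0.48 s × 1000 mL/L = 552.0 mL.
R = (PIP − Pplat)/V̇ = (38 − 24) / 1.15 = 14.0/1.15 = 12.174 cmH2O·s/L.
C = Vt/(Pplat − PEEP) = 552.0 / (24 − 10) = 552.0/14.0 = 39.429 mL/cmH2O.
τ = R × C = 12.174 × 0.03943 L/cmH2O = 0.48 s.
t = −τ·ln(1 − 0.94) = −0.48·ln(0.06) = 1.35 s.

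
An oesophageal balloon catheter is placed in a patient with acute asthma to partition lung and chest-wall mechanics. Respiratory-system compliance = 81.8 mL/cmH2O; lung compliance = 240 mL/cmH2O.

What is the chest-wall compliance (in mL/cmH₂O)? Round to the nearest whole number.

124

1/Ccw = 1/Crs − 1/CL.
1/Ccw = 1/81.8 − 1/240 = 0.008058.
Ccw = 124.1 mL/cmH2O.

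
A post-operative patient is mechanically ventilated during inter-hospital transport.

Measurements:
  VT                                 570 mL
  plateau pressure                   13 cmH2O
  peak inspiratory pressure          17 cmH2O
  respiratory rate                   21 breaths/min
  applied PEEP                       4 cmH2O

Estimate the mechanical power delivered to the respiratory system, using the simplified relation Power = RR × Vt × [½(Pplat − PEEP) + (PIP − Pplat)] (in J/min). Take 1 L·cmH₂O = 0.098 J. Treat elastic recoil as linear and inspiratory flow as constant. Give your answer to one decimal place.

10.0

Per-breath work = Vt × [½(Pplat−PEEP) + (PIP−Pplat)] = 0.570 × [0.5×9.0 + 4.0] = 0.570 × 8.5 = 4.845 L·cmH2O.
Power = 21 × 4.845 = 101.75 L·cmH2O/min.
× 0.098 J/(L·cmH2O) → 9.972 J/min.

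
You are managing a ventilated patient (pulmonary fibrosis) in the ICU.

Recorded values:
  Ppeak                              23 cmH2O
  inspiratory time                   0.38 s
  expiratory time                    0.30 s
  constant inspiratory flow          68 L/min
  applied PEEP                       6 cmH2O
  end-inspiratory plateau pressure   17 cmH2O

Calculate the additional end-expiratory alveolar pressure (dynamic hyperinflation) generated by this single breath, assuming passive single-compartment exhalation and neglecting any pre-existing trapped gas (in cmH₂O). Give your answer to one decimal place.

Flow: 68 L/min ÷ 60 = 1.1333 L/s.
Vt = flow × Ti = 1.1333 L/s × 0.38 s × 1000 mL/L = 430.65 mL.
R = (PIP − Pplat)/V̇ = (23 − 17) / 1.1333 = 6.0/1.1333 = 5.294 cmH2O·s/L.
C = Vt/(Pplat − PEEP) = 430.65 / (17 − 6) = 430.65/11.0 = 39.15 mL/cmH2O.
τ = R × C = 5.294 × 0.03915 L/cmH2O = 0.2073 s.
Fraction remaining = e^(−Te/τ) = e^(−0.30/0.2073) = 0.2352; trapped volume = 430.65 × 0.2352 = 101.29 mL.
Additional alveolar pressure from trapping ≈ V_trapped / C = 101.29 / 39.15 = 2.587 cmH2O.

2.6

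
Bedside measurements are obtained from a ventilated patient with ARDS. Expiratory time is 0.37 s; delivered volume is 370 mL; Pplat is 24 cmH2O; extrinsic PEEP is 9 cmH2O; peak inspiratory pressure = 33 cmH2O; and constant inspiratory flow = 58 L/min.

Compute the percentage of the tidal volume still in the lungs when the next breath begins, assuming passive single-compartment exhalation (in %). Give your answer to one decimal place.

20.0

Flow: 58 L/min ÷ 60 = 0.9667 L/s.
R = (PIP − Pplat)/V̇ = (33 − 24) / 0.9667 = 9.0/0.9667 = 9.31 cmH2O·s/L.
C = Vt/(Pplat − PEEP) = 370.0 / (24 − 9) = 370.0/15.0 = 24.667 mL/cmH2O.
τ = R × C = 9.31 × 0.02467 L/cmH2O = 0.2297 s.
Fraction remaining at end-expiration = e^(−Te/τ) = e^(−0.37/0.2297) = 0.1997 → 19.97%.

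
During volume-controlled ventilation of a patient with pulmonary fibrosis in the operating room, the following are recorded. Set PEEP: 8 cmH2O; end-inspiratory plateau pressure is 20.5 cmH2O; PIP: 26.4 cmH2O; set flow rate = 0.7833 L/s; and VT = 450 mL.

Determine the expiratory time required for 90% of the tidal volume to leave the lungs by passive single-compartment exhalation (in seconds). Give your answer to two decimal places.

0.62

R = (PIP − Pplat)/V̇ = (26.4 − 20.5) / 0.7833 = 5.9/0.7833 = 7.532 cmH2O·s/L.
C = Vt/(Pplat − PEEP) = 450.0 / (20.5 − 8) = 450.0/12.5 = 36.0 mL/cmH2O.
τ = R × C = 7.532 × 0.036 L/cmH2O = 0.2712 s.
t = −τ·ln(1 − 0.90) = −0.2712·ln(0.1) = 0.6245 s.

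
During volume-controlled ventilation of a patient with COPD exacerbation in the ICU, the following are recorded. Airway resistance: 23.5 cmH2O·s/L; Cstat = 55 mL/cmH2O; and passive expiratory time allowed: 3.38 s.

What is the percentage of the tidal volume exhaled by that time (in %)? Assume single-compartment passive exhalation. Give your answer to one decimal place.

92.7

τ = R × C = 23.5 × 55 mL/cmH2O = 23.5 × 0.055 L/cmH2O = 1.293 s.
Passive exhalation: V(t)/V₀ = e^(−t/τ) = e^(−3.38/1.293) = 0.07324.
Fraction exhaled = 1 − 0.07324 = 0.9268 → 92.68%.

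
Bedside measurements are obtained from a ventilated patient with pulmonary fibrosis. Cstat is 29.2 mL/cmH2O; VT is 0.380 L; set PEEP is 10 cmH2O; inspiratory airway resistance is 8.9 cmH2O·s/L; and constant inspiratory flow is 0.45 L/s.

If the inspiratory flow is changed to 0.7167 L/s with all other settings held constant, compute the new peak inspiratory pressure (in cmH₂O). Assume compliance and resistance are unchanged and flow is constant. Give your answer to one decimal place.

PIP = Vt/C + R·V̇ + PEEP (constant-flow equation of motion).
Only the resistive term changes: ΔPIP = R × ΔV̇ = 8.9 × (0.7167 − 0.45) = 8.9 × 0.2667 = 2.374 cmH2O.
Original PIP = 380/29.2 + 8.9×0.45 + 10 = 27.019 cmH2O; new PIP = 27.019 + (2.374) = 29.393 cmH2O.

29.4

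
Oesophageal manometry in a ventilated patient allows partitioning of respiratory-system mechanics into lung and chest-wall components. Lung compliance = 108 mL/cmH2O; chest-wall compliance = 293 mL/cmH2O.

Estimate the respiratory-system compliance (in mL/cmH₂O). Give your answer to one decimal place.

78.9

Lung and chest wall are elastances in series: 1/Crs = 1/CL + 1/Ccw.
1/Crs = 1/108 + 1/293 = 0.01267.
Crs = 78.927 mL/cmH2O.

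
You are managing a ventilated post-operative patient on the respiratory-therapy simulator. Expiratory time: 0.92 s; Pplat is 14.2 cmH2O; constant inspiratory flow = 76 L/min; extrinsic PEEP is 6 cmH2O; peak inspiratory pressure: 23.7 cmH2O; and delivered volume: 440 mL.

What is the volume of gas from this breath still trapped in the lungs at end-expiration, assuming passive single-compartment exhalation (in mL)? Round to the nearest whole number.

Flow: 76 L/min ÷ 60 = 1.2667 L/s.
R = (PIP − Pplat)/V̇ = (23.7 − 14.2) / 1.2667 = 9.5/1.2667 = 7.5 cmH2O·s/L.
C = Vt/(Pplat − PEEP) = 440.0 / (14.2 − 6) = 440.0/8.2 = 53.659 mL/cmH2O.
τ = R × C = 7.5 × 0.05366 L/cmH2O = 0.4025 s.
Fraction remaining = e^(−Te/τ) = e^(−0.92/0.4025) = 0.1017.
Trapped volume = 440.0 × 0.1017 = 44.748 mL.

45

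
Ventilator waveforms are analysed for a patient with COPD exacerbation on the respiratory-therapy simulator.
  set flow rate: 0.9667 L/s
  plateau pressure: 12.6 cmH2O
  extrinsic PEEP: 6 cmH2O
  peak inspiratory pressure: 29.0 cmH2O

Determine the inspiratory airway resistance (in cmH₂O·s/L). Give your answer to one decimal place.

Raw = (PIP − Pplat) / flow = (29.0 − 12.6) / 0.9667 = 16.4 / 0.9667 = 16.965 cmH2O·s/L.

17.0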